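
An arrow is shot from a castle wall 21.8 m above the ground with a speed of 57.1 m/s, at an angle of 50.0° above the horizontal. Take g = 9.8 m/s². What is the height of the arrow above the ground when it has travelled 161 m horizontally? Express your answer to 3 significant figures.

119 m

v_x = 57.1 cos 50.0° = 36.70 m/s, v_y0 = 57.1 sin 50.0° = 43.74 m/s.
Time to reach x = 161 m: t = x / v_x = 161 / 36.70 = 4.387 s.
y = 21.8 + v_y0 t − ½ g t² = 21.8 + 43.74×4.387 − 4.900×4.387² = 119 m.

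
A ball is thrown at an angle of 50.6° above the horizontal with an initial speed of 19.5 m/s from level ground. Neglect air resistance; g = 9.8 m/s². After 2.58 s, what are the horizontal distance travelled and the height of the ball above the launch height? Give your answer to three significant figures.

x = 31.9 m, y = 6.26 m

v_x = 19.5 cos 50.6° = 12.38 m/s; v_y0 = 19.5 sin 50.6° = 15.07 m/s.
x = v_x t = 12.38 × 2.58 = 31.9 m.
y = v_y0 t − ½ g t² = 15.07×2.58 − 4.900×2.58² = 6.26 m.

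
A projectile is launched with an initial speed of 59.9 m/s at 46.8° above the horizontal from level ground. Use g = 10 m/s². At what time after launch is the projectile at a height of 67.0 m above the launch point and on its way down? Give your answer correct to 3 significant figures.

6.75 s

v_y0 = 59.9 sin 46.8° = 43.67 m/s.
Set y = v_y0 t − ½ g t² = 67.0: 5.000 t² − 43.67 t + 67.0 = 0.
t = [43.67 ± √(1907 − 1340)] / 10 = (43.67 ± 23.81) / 10, giving t = 1.99 s or t = 6.75 s.
On the way down corresponds to the larger root: t = 6.75 s.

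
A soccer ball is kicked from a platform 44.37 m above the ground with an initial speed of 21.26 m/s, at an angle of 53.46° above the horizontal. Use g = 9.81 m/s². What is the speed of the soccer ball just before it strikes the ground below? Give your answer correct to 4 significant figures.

v_x = 21.26 cos 53.46° = 12.658 m/s is unchanged throughout.
For the vertical component, v_y² = v_y0² + 2 g h = (17.081)² + 2×9.81×44.37 = 1162.3, so |v_y| = 34.093 m/s.
Impact speed = √(v_x² + v_y²) = √(160.22 + 1162.3) = 36.37 m/s.

36.37 m/s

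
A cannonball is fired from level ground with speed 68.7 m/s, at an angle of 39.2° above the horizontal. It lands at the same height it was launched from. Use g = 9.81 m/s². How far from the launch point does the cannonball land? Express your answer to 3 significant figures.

Components: v_x = 68.7 cos 39.2° = 53.24 m/s, v_y = 68.7 sin 39.2° = 43.42 m/s.
Time of flight (same landing height): t = 2 v_y / g = 2 × 43.42 / 9.81 = 8.852 s.
Range: R = v_x · t = 53.24 × 8.852 = 471 m.

471 m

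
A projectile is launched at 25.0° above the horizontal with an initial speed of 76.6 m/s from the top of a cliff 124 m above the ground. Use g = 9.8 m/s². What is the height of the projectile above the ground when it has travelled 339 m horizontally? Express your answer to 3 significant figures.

v_x = 76.6 cos 25.0° = 69.42 m/s, v_y0 = 76.6 sin 25.0° = 32.37 m/s.
Time to reach x = 339 m: t = x / v_x = 339 / 69.42 = 4.883 s.
y = 124 + v_y0 t − ½ g t² = 124 + 32.37×4.883 − 4.900×4.883² = 165 m.

165 m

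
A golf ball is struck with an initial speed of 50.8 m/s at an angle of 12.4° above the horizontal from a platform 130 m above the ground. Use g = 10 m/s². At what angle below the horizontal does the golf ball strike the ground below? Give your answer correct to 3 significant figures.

v_x = 50.8 cos 12.4° = 49.61 m/s.
At impact |v_y| = √(v_y0² + 2 g h) = √(10.91² + 2×10×130) = 52.14 m/s.
Angle below horizontal = arctan(|v_y| / v_x) = arctan(52.14 / 49.61) = 46.4°.

46.4°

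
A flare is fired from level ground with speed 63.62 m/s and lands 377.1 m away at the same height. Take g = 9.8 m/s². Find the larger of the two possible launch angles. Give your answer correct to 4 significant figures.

Level-ground range: R = v₀² sin(2θ)/g ⇒ sin 2θ = R g / v₀² = 377.1×9.8/63.62² = 0.9131.
2θ = arcsin(0.9131) = 65.937° or 180° − 65.937° = 114.063°.
So θ = 32.97° or θ = 57.03°.

57.03°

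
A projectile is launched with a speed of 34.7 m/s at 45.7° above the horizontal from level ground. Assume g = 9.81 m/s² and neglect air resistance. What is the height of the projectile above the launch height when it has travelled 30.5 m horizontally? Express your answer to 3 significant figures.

23.5 m

v_x = 34.7 cos 45.7° = 24.24 m/s, v_y0 = 34.7 sin 45.7° = 24.83 m/s.
Time to reach x = 30.5 m: t = x / v_x = 30.5 / 24.24 = 1.258 s.
y = v_y0 t − ½ g t² = 24.83×1.258 − 4.905×1.258² = 23.5 m.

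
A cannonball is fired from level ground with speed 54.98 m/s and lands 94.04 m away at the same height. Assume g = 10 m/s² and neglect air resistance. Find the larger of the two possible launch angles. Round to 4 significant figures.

Level-ground range: R = v₀² sin(2θ)/g ⇒ sin 2θ = R g / v₀² = 94.04×10/54.98² = 0.3111.
2θ = arcsin(0.3111) = 18.126° or 180° − 18.126° = 161.874°.
So θ = 9.063° or θ = 80.94°.

80.94°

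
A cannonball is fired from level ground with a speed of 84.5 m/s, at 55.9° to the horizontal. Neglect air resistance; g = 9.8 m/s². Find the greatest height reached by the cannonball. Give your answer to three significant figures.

Vertical component of launch velocity: v_y = 84.5 sin 55.9° = 69.97 m/s.
At the highest point the vertical velocity is zero, so v_y² = 2 g h_max.
h_max = (69.97)² / (2 × 9.8) = 4896 / 19.60 = 250 m.

250 m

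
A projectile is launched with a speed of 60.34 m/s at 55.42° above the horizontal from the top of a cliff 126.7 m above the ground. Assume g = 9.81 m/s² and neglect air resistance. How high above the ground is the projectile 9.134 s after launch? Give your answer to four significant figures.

v_y0 = 60.34 sin 55.42° = 49.680 m/s.
y(t) = 126.7 + v_y0 t − ½ g t² = 126.7 + 49.680×9.134 − ½×9.81×9.134² = 171.3 m.

171.3 m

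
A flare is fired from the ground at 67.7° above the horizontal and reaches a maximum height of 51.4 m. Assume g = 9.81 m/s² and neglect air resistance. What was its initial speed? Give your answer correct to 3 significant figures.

At maximum height v_y = 0, so (v₀ sin θ)² = 2 g H.
v₀ sin 67.7° = √(2 × 9.81 × 51.4) = 31.76 m/s.
v₀ = 31.76 / sin 67.7° = 31.76 / 0.9252 = 34.3 m/s.

34.3 m/s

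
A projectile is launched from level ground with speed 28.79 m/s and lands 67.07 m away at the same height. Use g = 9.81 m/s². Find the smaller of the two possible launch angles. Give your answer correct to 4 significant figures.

Level-ground range: R = v₀² sin(2θ)/g ⇒ sin 2θ = R g / v₀² = 67.07×9.81/28.79² = 0.7938.
2θ = arcsin(0.7938) = 52.542° or 180° − 52.542° = 127.458°.
So θ = 26.27° or θ = 63.73°.

26.27°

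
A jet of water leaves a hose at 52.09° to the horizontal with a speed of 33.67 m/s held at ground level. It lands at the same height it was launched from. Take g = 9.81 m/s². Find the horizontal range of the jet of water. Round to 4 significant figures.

112.0 m

Components: v_x = 33.67 cos 52.09° = 20.688 m/s, v_y = 33.67 sin 52.09° = 26.565 m/s.
Time of flight (same landing height): t = 2 v_y / g = 2 × 26.565 / 9.81 = 5.4159 s.
Range: R = v_x · t = 20.688 × 5.4159 = 112.0 m.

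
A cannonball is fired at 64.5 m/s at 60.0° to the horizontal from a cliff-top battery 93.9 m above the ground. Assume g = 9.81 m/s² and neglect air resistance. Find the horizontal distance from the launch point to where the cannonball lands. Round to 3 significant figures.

415 m

Components: v_x = 64.5 cos 60.0° = 32.25 m/s, v_y = 64.5 sin 60.0° = 55.86 m/s.
Vertical: 0 = 93.9 + 55.86 t − ½(9.81) t² ⇒ 4.905 t² − 55.86 t − 93.9 = 0.
t = [55.86 + √(3120 + 1842)] / 9.810 = 12.87 s.
Horizontal: R = v_x · t = 32.25 × 12.87 = 415 m.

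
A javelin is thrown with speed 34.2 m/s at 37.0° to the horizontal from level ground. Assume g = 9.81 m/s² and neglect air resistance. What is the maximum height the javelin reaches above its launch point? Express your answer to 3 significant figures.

21.6 m

Vertical component of launch velocity: v_y = 34.2 sin 37.0° = 20.58 m/s.
At the highest point the vertical velocity is zero, so v_y² = 2 g h_max.
h_max = (20.58)² / (2 × 9.81) = 423.5 / 19.62 = 21.6 m.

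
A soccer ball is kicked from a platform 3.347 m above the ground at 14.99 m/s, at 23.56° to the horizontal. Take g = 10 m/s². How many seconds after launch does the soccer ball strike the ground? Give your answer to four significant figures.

1.613 s

Vertical component: v_y = 14.99 sin 23.56° = 5.9916 m/s.
Taking up as positive with launch at y = 3.347 m, landing at y = 0: 0 = 3.347 + 5.9916 t − ½(10) t².
Solving 5.000 t² − 5.9916 t − 3.347 = 0 gives t = [5.9916 + √(5.9916² + 4·5.000·3.347)] / 10.00 = 1.613 s.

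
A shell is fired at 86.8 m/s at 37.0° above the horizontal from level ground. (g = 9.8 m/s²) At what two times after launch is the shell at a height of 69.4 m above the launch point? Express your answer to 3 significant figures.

v_y0 = 86.8 sin 37.0° = 52.24 m/s.
Set y = v_y0 t − ½ g t² = 69.4: 4.900 t² − 52.24 t + 69.4 = 0.
t = [52.24 ± √(2729 − 1360)] / 9.8 = (52.24 ± 37.00) / 9.8, giving t = 1.56 s or t = 9.11 s.
So the shell is at 69.4 m at t = 1.56 s (rising) and t = 9.11 s (falling).

1.56 s and 9.11 s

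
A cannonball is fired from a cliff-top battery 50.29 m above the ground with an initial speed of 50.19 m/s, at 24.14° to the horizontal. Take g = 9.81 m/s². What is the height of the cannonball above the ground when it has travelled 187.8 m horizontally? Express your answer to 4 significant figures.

v_x = 50.19 cos 24.14° = 45.801 m/s, v_y0 = 50.19 sin 24.14° = 20.526 m/s.
Time to reach x = 187.8 m: t = x / v_x = 187.8 / 45.801 = 4.1003 s.
y = 50.29 + v_y0 t − ½ g t² = 50.29 + 20.526×4.1003 − 4.905×4.1003² = 51.99 m.

51.99 m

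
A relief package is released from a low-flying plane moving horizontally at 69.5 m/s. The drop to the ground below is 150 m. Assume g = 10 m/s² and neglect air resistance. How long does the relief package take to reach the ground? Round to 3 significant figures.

The horizontal speed doesn't affect the fall. With v_y0 = 0, h = ½ g t².
t = √(2 × 150 / 10) = √30.00 = 5.48 s.

5.48 s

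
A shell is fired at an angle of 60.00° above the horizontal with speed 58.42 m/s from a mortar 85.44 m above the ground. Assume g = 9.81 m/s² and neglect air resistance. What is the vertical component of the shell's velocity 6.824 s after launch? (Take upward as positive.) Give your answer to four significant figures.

Initial vertical component: v_y0 = 58.42 sin 60.00° = 50.593 m/s.
v_y(t) = v_y0 − g t = 50.593 − 9.81 × 6.824 = -16.35 m/s.

-16.35 m/s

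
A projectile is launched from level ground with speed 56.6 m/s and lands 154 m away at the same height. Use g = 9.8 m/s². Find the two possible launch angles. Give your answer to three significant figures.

Level-ground range: R = v₀² sin(2θ)/g ⇒ sin 2θ = R g / v₀² = 154×9.8/56.6² = 0.4711.
2θ = arcsin(0.4711) = 28.11° or 180° − 28.11° = 151.89°.
So θ = 14.1° or θ = 75.9°.

14.1° and 75.9°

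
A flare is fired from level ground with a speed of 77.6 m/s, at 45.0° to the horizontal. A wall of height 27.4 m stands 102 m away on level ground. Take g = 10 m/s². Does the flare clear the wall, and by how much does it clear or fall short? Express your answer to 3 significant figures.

v_x = 77.6 cos 45.0° = 54.87 m/s; v_y0 = 77.6 sin 45.0° = 54.87 m/s.
Time to reach the wall: t = 102 / 54.87 = 1.859 s.
Height at that point: y = 54.87×1.859 − 5.000×1.859² = 84.72 m.
That is 84.72 − 27.4 = 57.3 m above the top of the wall, so the flare clears it.

Yes — it clears the wall by 57.3 m.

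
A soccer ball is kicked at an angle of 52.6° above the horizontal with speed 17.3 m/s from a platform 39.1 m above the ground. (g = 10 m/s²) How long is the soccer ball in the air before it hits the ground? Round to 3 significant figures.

Vertical component: v_y = 17.3 sin 52.6° = 13.74 m/s.
Taking up as positive with launch at y = 39.1 m, landing at y = 0: 0 = 39.1 + 13.74 t − ½(10) t².
Solving 5.000 t² − 13.74 t − 39.1 = 0 gives t = [13.74 + √(13.74² + 4·5.000·39.1)] / 10.00 = 4.49 s.

4.49 s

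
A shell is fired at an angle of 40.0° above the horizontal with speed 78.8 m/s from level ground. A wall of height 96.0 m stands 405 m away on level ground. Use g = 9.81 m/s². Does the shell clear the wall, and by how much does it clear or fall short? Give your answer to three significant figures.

v_x = 78.8 cos 40.0° = 60.36 m/s; v_y0 = 78.8 sin 40.0° = 50.65 m/s.
Time to reach the wall: t = 405 / 60.36 = 6.710 s.
Height at that point: y = 50.65×6.710 − 4.905×6.710² = 119.0 m.
That is 119.0 − 96.0 = 23.0 m above the top of the wall, so the shell clears it.

Yes — it clears the wall by 23.0 m.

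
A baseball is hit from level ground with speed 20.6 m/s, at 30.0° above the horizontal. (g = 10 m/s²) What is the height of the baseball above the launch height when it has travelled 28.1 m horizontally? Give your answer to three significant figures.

3.82 m

v_x = 20.6 cos 30.0° = 17.84 m/s, v_y0 = 20.6 sin 30.0° = 10.30 m/s.
Time to reach x = 28.1 m: t = x / v_x = 28.1 / 17.84 = 1.575 s.
y = v_y0 t − ½ g t² = 10.30×1.575 − 5.000×1.575² = 3.82 m.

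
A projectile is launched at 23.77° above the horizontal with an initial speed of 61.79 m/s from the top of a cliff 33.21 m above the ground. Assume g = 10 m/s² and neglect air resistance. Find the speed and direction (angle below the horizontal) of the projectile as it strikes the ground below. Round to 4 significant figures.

v_x = 61.79 cos 23.77° = 56.548 m/s (constant).
|v_y| at impact = √((24.905)² + 2×10×33.21) = 35.839 m/s.
Speed = √(56.548² + 35.839²) = 66.95 m/s; angle = arctan(35.839/56.548) = 32.37° below horizontal.

66.95 m/s at 32.37° below the horizontal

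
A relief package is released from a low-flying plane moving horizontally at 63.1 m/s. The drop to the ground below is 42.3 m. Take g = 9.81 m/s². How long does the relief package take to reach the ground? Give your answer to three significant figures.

2.94 s

The horizontal speed doesn't affect the fall. With v_y0 = 0, h = ½ g t².
t = √(2 × 42.3 / 9.81) = √8.624 = 2.94 s.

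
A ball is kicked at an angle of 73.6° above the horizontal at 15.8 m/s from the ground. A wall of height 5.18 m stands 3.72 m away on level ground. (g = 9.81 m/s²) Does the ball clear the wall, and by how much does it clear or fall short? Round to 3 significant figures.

v_x = 15.8 cos 73.6° = 4.461 m/s; v_y0 = 15.8 sin 73.6° = 15.16 m/s.
Time to reach the wall: t = 3.72 / 4.461 = 0.8339 s.
Height at that point: y = 15.16×0.8339 − 4.905×0.8339² = 9.231 m.
That is 9.231 − 5.18 = 4.05 m above the top of the wall, so the ball clears it.

Yes — it clears the wall by 4.05 m.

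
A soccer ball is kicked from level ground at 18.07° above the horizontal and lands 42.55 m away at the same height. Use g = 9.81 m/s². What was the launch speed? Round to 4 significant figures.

On level ground, R = v₀² sin(2θ) / g, so v₀ = √(R g / sin 2θ).
sin(2 × 18.07°) = 0.5898.
v₀ = √(42.55 × 9.81 / 0.5898) = √707.72 = 26.60 m/s.

26.60 m/s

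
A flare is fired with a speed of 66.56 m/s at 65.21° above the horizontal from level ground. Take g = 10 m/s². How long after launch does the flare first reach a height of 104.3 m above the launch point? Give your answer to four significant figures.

2.086 s

v_y0 = 66.56 sin 65.21° = 60.427 m/s.
Set y = v_y0 t − ½ g t² = 104.3: 5.000 t² − 60.427 t + 104.3 = 0.
t = [60.427 ± √(3651.4 − 2086.0)] / 10 = (60.427 ± 39.565) / 10, giving t = 2.086 s or t = 9.999 s.
The flare is on the way up at the first time, so t = 2.086 s.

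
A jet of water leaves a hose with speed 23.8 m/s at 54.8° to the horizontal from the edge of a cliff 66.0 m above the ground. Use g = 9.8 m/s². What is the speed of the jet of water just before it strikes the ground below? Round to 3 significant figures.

v_x = 23.8 cos 54.8° = 13.72 m/s is unchanged throughout.
For the vertical component, v_y² = v_y0² + 2 g h = (19.45)² + 2×9.8×66.0 = 1672, so |v_y| = 40.89 m/s.
Impact speed = √(v_x² + v_y²) = √(188.2 + 1672) = 43.1 m/s.

43.1 m/s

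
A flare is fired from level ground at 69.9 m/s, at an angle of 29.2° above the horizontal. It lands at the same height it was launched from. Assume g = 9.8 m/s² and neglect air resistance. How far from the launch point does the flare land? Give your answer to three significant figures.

For level ground, R = v₀² sin(2θ) / g.
sin(2 × 29.2°) = sin 58.40° = 0.8517.
R = (69.9)² × 0.8517 / 9.8 = 425 m.

425 m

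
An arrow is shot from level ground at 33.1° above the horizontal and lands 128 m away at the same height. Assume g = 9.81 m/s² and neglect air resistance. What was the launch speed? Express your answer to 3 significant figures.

37.0 m/s

On level ground, R = v₀² sin(2θ) / g, so v₀ = √(R g / sin 2θ).
sin(2 × 33.1°) = 0.9150.
v₀ = √(128 × 9.81 / 0.9150) = √1372 = 37.0 m/s.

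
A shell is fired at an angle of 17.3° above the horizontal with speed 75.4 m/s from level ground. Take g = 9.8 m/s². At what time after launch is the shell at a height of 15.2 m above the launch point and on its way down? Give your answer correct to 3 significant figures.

v_y0 = 75.4 sin 17.3° = 22.42 m/s.
Set y = v_y0 t − ½ g t² = 15.2: 4.900 t² − 22.42 t + 15.2 = 0.
t = [22.42 ± √(502.7 − 297.9)] / 9.8 = (22.42 ± 14.31) / 9.8, giving t = 0.828 s or t = 3.75 s.
On the way down corresponds to the larger root: t = 3.75 s.

3.75 s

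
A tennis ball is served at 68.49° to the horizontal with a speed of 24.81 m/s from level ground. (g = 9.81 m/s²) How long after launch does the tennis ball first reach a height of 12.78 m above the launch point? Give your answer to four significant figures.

v_y0 = 24.81 sin 68.49° = 23.082 m/s.
Set y = v_y0 t − ½ g t² = 12.78: 4.905 t² − 23.082 t + 12.78 = 0.
t = [23.082 ± √(532.78 − 250.74)] / 9.81 = (23.082 ± 16.794) / 9.81, giving t = 0.6410 s or t = 4.065 s.
The tennis ball is on the way up at the first time, so t = 0.6410 s.

0.6410 s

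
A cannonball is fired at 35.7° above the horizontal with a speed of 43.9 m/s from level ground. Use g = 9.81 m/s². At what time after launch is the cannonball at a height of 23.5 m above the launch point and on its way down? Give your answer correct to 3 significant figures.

4.04 s

v_y0 = 43.9 sin 35.7° = 25.62 m/s.
Set y = v_y0 t − ½ g t² = 23.5: 4.905 t² − 25.62 t + 23.5 = 0.
t = [25.62 ± √(656.4 − 461.1)] / 9.81 = (25.62 ± 13.97) / 9.81, giving t = 1.19 s or t = 4.04 s.
On the way down corresponds to the larger root: t = 4.04 s.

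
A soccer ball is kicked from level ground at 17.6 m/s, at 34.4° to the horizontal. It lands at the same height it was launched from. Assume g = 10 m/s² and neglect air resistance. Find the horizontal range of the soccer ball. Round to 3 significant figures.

28.9 m

For level ground, R = v₀² sin(2θ) / g.
sin(2 × 34.4°) = sin 68.80° = 0.9323.
R = (17.6)² × 0.9323 / 10 = 28.9 m.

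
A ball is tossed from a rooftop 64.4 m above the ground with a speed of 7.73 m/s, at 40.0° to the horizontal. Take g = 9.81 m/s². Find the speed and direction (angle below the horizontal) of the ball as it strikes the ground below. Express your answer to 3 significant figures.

36.4 m/s at 80.6° below the horizontal

v_x = 7.73 cos 40.0° = 5.922 m/s (constant).
|v_y| at impact = √((4.969)² + 2×9.81×64.4) = 35.89 m/s.
Speed = √(5.922² + 35.89²) = 36.4 m/s; angle = arctan(35.89/5.922) = 80.6° below horizontal.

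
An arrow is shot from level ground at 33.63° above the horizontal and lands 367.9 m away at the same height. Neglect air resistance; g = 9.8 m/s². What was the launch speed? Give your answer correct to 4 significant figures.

62.52 m/s

On level ground, R = v₀² sin(2θ) / g, so v₀ = √(R g / sin 2θ).
sin(2 × 33.63°) = 0.9223.
v₀ = √(367.9 × 9.8 / 0.9223) = √3909.2 = 62.52 m/s.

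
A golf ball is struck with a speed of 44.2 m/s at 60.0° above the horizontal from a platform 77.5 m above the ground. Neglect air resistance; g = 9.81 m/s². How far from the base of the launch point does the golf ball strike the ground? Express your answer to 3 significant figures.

Components: v_x = 44.2 cos 60.0° = 22.10 m/s, v_y = 44.2 sin 60.0° = 38.28 m/s.
Vertical: 0 = 77.5 + 38.28 t − ½(9.81) t² ⇒ 4.905 t² − 38.28 t − 77.5 = 0.
t = [38.28 + √(1465 + 1521)] / 9.810 = 9.472 s.
Horizontal: R = v_x · t = 22.10 × 9.472 = 209 m.

209 m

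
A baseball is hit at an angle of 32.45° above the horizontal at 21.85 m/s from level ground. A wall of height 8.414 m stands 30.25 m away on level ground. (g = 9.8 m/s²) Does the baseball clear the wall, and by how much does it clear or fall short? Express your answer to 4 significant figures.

v_x = 21.85 cos 32.45° = 18.438 m/s; v_y0 = 21.85 sin 32.45° = 11.724 m/s.
Time to reach the wall: t = 30.25 / 18.438 = 1.6406 s.
Height at that point: y = 11.724×1.6406 − 4.900×1.6406² = 6.0457 m.
That is 8.414 − 6.0457 = 2.368 m below the top of the wall, so the baseball does not clear it.

No — it falls 2.368 m short of clearing the wall.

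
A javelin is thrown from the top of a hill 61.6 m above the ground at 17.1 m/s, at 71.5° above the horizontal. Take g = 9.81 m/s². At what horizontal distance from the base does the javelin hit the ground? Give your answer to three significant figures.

Components: v_x = 17.1 cos 71.5° = 5.426 m/s, v_y = 17.1 sin 71.5° = 16.22 m/s.
Vertical: 0 = 61.6 + 16.22 t − ½(9.81) t² ⇒ 4.905 t² − 16.22 t − 61.6 = 0.
t = [16.22 + √(263.1 + 1209)] / 9.810 = 5.565 s.
Horizontal: R = v_x · t = 5.426 × 5.565 = 30.2 m.

30.2 m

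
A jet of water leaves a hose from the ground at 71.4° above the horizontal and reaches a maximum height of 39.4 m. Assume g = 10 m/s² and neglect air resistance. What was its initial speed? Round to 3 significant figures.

29.6 m/s

At maximum height v_y = 0, so (v₀ sin θ)² = 2 g H.
v₀ sin 71.4° = √(2 × 10 × 39.4) = 28.07 m/s.
v₀ = 28.07 / sin 71.4° = 28.07 / 0.9478 = 29.6 m/s.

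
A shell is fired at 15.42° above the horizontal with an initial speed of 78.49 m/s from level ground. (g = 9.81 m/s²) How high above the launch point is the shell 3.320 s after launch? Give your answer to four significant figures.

v_y0 = 78.49 sin 15.42° = 20.870 m/s.
y(t) = v_y0 t − ½ g t² = 20.870×3.320 − 4.905×3.320² = 15.22 m.

15.22 m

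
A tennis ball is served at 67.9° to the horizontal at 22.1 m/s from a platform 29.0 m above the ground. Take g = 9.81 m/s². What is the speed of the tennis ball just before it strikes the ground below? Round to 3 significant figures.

32.5 m/s

v_x = 22.1 cos 67.9° = 8.315 m/s is unchanged throughout.
For the vertical component, v_y² = v_y0² + 2 g h = (20.48)² + 2×9.81×29.0 = 988.4, so |v_y| = 31.44 m/s.
Impact speed = √(v_x² + v_y²) = √(69.14 + 988.4) = 32.5 m/s.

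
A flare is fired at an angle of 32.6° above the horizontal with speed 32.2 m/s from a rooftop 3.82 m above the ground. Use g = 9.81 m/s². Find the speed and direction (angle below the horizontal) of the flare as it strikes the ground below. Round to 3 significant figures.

v_x = 32.2 cos 32.6° = 27.13 m/s (constant).
|v_y| at impact = √((17.35)² + 2×9.81×3.82) = 19.39 m/s.
Speed = √(27.13² + 19.39²) = 33.3 m/s; angle = arctan(19.39/27.13) = 35.6° below horizontal.

33.3 m/s at 35.6° below the horizontal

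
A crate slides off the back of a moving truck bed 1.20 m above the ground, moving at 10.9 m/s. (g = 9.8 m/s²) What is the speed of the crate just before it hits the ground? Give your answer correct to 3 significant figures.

Fall time: t = √(2 × 1.20 / 9.8) = 0.4949 s.
At impact: v_x = 10.9 m/s (unchanged), v_y = g t = 9.8 × 0.4949 = 4.850 m/s.
Speed = √(v_x² + v_y²) = √(118.8 + 23.52) = 11.9 m/s.

11.9 m/s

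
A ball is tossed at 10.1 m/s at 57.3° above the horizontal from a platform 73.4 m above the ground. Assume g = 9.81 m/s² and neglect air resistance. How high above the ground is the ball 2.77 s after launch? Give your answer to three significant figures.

v_y0 = 10.1 sin 57.3° = 8.499 m/s.
y(t) = 73.4 + v_y0 t − ½ g t² = 73.4 + 8.499×2.77 − ½×9.81×2.77² = 59.3 m.

59.3 m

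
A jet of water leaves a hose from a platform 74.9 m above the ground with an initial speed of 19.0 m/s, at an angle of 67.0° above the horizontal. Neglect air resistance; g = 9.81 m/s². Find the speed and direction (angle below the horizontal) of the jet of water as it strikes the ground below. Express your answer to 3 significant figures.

v_x = 19.0 cos 67.0° = 7.424 m/s (constant).
|v_y| at impact = √((17.49)² + 2×9.81×74.9) = 42.14 m/s.
Speed = √(7.424² + 42.14²) = 42.8 m/s; angle = arctan(42.14/7.424) = 80.0° below horizontal.

42.8 m/s at 80.0° below the horizontal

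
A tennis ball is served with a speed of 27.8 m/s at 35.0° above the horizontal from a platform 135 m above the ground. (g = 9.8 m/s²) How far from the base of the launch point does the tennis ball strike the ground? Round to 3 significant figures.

Components: v_x = 27.8 cos 35.0° = 22.77 m/s, v_y = 27.8 sin 35.0° = 15.95 m/s.
Vertical: 0 = 135 + 15.95 t − ½(9.8) t² ⇒ 4.900 t² − 15.95 t − 135 = 0.
t = [15.95 + √(254.4 + 2646)] / 9.800 = 7.123 s.
Horizontal: R = v_x · t = 22.77 × 7.123 = 162 m.

162 m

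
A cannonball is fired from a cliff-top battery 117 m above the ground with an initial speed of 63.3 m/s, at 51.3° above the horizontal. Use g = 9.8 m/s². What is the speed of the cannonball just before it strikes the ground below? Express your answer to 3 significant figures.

79.4 m/s

v_x = 63.3 cos 51.3° = 39.58 m/s is unchanged throughout.
For the vertical component, v_y² = v_y0² + 2 g h = (49.40)² + 2×9.8×117 = 4734, so |v_y| = 68.80 m/s.
Impact speed = √(v_x² + v_y²) = √(1567 + 4734) = 79.4 m/s.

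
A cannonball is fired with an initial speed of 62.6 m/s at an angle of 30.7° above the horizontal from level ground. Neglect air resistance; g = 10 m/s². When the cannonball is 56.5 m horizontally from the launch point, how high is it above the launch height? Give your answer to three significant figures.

v_x = 62.6 cos 30.7° = 53.83 m/s, v_y0 = 62.6 sin 30.7° = 31.96 m/s.
Time to reach x = 56.5 m: t = x / v_x = 56.5 / 53.83 = 1.050 s.
y = v_y0 t − ½ g t² = 31.96×1.050 − 5.000×1.050² = 28.0 m.

28.0 m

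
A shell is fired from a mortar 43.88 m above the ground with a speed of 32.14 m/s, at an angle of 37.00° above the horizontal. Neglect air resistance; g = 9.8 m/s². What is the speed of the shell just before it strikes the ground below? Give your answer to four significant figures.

43.51 m/s

v_x = 32.14 cos 37.00° = 25.668 m/s is unchanged throughout.
For the vertical component, v_y² = v_y0² + 2 g h = (19.342)² + 2×9.8×43.88 = 1234.2, so |v_y| = 35.131 m/s.
Impact speed = √(v_x² + v_y²) = √(658.85 + 1234.2) = 43.51 m/s.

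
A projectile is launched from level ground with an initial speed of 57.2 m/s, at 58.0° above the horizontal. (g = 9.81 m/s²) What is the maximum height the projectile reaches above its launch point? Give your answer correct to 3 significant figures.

Vertical component of launch velocity: v_y = 57.2 sin 58.0° = 48.51 m/s.
At the highest point the vertical velocity is zero, so v_y² = 2 g h_max.
h_max = (48.51)² / (2 × 9.81) = 2353 / 19.62 = 120 m.

120 m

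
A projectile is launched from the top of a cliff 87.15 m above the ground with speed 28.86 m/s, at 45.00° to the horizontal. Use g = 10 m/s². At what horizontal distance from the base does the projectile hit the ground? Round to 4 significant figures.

Components: v_x = 28.86 cos 45.00° = 20.407 m/s, v_y = 28.86 sin 45.00° = 20.407 m/s.
Vertical: 0 = 87.15 + 20.407 t − ½(10) t² ⇒ 5.000 t² − 20.407 t − 87.15 = 0.
t = [20.407 + √(416.45 + 1743.0)] / 10.00 = 6.6877 s.
Horizontal: R = v_x · t = 20.407 × 6.6877 = 136.5 m.

136.5 m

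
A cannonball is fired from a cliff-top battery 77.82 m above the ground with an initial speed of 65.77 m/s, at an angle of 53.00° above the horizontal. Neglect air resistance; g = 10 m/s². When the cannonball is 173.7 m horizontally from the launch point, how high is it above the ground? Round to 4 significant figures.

v_x = 65.77 cos 53.00° = 39.581 m/s, v_y0 = 65.77 sin 53.00° = 52.526 m/s.
Time to reach x = 173.7 m: t = x / v_x = 173.7 / 39.581 = 4.3885 s.
y = 77.82 + v_y0 t − ½ g t² = 77.82 + 52.526×4.3885 − 5.000×4.3885² = 212.0 m.

212.0 m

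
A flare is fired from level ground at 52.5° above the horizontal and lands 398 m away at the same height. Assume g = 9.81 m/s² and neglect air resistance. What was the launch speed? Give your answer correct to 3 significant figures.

On level ground, R = v₀² sin(2θ) / g, so v₀ = √(R g / sin 2θ).
sin(2 × 52.5°) = 0.9659.
v₀ = √(398 × 9.81 / 0.9659) = √4042 = 63.6 m/s.

63.6 m/s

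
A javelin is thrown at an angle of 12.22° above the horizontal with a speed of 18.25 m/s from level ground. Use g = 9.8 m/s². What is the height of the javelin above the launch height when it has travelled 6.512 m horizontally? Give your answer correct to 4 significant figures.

0.7572 m

v_x = 18.25 cos 12.22° = 17.836 m/s, v_y0 = 18.25 sin 12.22° = 3.8629 m/s.
Time to reach x = 6.512 m: t = x / v_x = 6.512 / 17.836 = 0.36510 s.
y = v_y0 t − ½ g t² = 3.8629×0.36510 − 4.900×0.36510² = 0.7572 m.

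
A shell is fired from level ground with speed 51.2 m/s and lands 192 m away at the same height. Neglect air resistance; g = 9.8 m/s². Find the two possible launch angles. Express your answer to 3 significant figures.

Level-ground range: R = v₀² sin(2θ)/g ⇒ sin 2θ = R g / v₀² = 192×9.8/51.2² = 0.7178.
2θ = arcsin(0.7178) = 45.87° or 180° − 45.87° = 134.13°.
So θ = 22.9° or θ = 67.1°.

22.9° and 67.1°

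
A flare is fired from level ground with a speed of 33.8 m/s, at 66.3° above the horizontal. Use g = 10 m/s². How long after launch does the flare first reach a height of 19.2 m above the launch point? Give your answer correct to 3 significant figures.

v_y0 = 33.8 sin 66.3° = 30.95 m/s.
Set y = v_y0 t − ½ g t² = 19.2: 5.000 t² − 30.95 t + 19.2 = 0.
t = [30.95 ± √(957.9 − 384.0)] / 10 = (30.95 ± 23.96) / 10, giving t = 0.699 s or t = 5.49 s.
The flare is on the way up at the first time, so t = 0.699 s.

0.699 s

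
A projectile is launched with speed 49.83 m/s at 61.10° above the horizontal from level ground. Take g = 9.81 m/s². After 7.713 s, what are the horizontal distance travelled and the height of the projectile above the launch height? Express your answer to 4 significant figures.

v_x = 49.83 cos 61.10° = 24.082 m/s; v_y0 = 49.83 sin 61.10° = 43.624 m/s.
x = v_x t = 24.082 × 7.713 = 185.7 m.
y = v_y0 t − ½ g t² = 43.624×7.713 − 4.905×7.713² = 44.67 m.

x = 185.7 m, y = 44.67 m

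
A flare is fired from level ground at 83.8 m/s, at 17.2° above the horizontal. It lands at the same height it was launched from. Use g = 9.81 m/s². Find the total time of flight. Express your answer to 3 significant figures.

5.05 s

Vertical component: v_y = 83.8 sin 17.2° = 24.78 m/s.
For a projectile landing at launch height, time of flight is t = 2 v_y / g = 2 × 24.78 / 9.81 = 5.05 s.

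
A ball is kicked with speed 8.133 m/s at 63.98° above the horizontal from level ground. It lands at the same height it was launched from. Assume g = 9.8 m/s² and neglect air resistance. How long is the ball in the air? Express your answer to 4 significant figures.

1.492 s

Vertical component: v_y = 8.133 sin 63.98° = 7.3086 m/s.
For a projectile landing at launch height, time of flight is t = 2 v_y / g = 2 × 7.3086 / 9.8 = 1.492 s.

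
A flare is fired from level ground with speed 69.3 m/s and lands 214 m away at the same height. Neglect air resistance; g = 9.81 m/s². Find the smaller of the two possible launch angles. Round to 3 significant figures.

Level-ground range: R = v₀² sin(2θ)/g ⇒ sin 2θ = R g / v₀² = 214×9.81/69.3² = 0.4371.
2θ = arcsin(0.4371) = 25.92° or 180° − 25.92° = 154.08°.
So θ = 13.0° or θ = 77.0°.

13.0°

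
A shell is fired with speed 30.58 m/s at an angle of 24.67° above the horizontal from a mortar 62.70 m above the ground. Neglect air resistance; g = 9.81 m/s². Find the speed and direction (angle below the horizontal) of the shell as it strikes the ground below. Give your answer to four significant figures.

46.53 m/s at 53.33° below the horizontal

v_x = 30.58 cos 24.67° = 27.789 m/s (constant).
|v_y| at impact = √((12.764)² + 2×9.81×62.70) = 37.324 m/s.
Speed = √(27.789² + 37.324²) = 46.53 m/s; angle = arctan(37.324/27.789) = 53.33° below horizontal.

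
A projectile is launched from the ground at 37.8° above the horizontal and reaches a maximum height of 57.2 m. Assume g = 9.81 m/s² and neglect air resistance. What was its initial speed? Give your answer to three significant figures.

At maximum height v_y = 0, so (v₀ sin θ)² = 2 g H.
v₀ sin 37.8° = √(2 × 9.81 × 57.2) = 33.50 m/s.
v₀ = 33.50 / sin 37.8° = 33.50 / 0.6129 = 54.7 m/s.

54.7 m/s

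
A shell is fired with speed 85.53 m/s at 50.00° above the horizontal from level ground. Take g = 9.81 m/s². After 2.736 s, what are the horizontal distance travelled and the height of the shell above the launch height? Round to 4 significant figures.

v_x = 85.53 cos 50.00° = 54.978 m/s; v_y0 = 85.53 sin 50.00° = 65.520 m/s.
x = v_x t = 54.978 × 2.736 = 150.4 m.
y = v_y0 t − ½ g t² = 65.520×2.736 − 4.905×2.736² = 142.5 m.

x = 150.4 m, y = 142.5 m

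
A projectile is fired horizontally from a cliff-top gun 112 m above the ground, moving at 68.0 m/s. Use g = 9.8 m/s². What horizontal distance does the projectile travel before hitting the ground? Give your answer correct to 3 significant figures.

Initial vertical velocity is zero, so the fall time comes from h = ½ g t²: t = √(2 × 112 / 9.8) = 4.781 s.
Horizontal motion is uniform at 68.0 m/s, so x = 68.0 × 4.781 = 325 m.

325 m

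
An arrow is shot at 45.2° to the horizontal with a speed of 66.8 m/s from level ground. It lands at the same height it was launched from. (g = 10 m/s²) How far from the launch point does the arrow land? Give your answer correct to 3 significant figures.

Components: v_x = 66.8 cos 45.2° = 47.07 m/s, v_y = 66.8 sin 45.2° = 47.40 m/s.
Time of flight (same landing height): t = 2 v_y / g = 2 × 47.40 / 10 = 9.480 s.
Range: R = v_x · t = 47.07 × 9.480 = 446 m.

446 m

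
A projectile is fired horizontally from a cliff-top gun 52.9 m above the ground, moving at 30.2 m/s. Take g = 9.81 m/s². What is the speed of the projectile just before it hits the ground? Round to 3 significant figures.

Fall time: t = √(2 × 52.9 / 9.81) = 3.284 s.
At impact: v_x = 30.2 m/s (unchanged), v_y = g t = 9.81 × 3.284 = 32.22 m/s.
Speed = √(v_x² + v_y²) = √(912.0 + 1038) = 44.2 m/s.

44.2 m/s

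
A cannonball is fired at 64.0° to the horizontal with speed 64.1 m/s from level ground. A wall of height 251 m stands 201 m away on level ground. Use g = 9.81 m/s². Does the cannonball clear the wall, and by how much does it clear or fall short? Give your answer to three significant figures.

v_x = 64.1 cos 64.0° = 28.10 m/s; v_y0 = 64.1 sin 64.0° = 57.61 m/s.
Time to reach the wall: t = 201 / 28.10 = 7.153 s.
Height at that point: y = 57.61×7.153 − 4.905×7.153² = 161.1 m.
That is 251 − 161.1 = 89.9 m below the top of the wall, so the cannonball does not clear it.

No — it falls 89.9 m short of clearing the wall.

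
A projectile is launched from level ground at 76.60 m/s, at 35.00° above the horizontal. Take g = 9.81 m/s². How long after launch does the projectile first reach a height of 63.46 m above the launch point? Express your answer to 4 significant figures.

v_y0 = 76.60 sin 35.00° = 43.936 m/s.
Set y = v_y0 t − ½ g t² = 63.46: 4.905 t² − 43.936 t + 63.46 = 0.
t = [43.936 ± √(1930.4 − 1245.1)] / 9.81 = (43.936 ± 26.178) / 9.81, giving t = 1.810 s or t = 7.147 s.
The projectile is on the way up at the first time, so t = 1.810 s.

1.810 s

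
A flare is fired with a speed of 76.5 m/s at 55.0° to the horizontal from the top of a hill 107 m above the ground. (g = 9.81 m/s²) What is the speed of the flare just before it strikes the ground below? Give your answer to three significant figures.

89.2 m/s

v_x = 76.5 cos 55.0° = 43.88 m/s is unchanged throughout.
For the vertical component, v_y² = v_y0² + 2 g h = (62.67)² + 2×9.81×107 = 6027, so |v_y| = 77.63 m/s.
Impact speed = √(v_x² + v_y²) = √(1925 + 6027) = 89.2 m/s.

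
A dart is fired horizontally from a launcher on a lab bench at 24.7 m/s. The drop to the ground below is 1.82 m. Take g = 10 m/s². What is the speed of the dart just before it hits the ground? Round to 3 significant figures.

Fall time: t = √(2 × 1.82 / 10) = 0.6033 s.
At impact: v_x = 24.7 m/s (unchanged), v_y = g t = 10 × 0.6033 = 6.033 m/s.
Speed = √(v_x² + v_y²) = √(610.1 + 36.40) = 25.4 m/s.

25.4 m/s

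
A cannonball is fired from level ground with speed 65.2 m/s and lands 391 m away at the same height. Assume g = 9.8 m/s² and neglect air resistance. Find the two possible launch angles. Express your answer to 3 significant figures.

32.2° and 57.8°

Level-ground range: R = v₀² sin(2θ)/g ⇒ sin 2θ = R g / v₀² = 391×9.8/65.2² = 0.9014.
2θ = arcsin(0.9014) = 64.34° or 180° − 64.34° = 115.66°.
So θ = 32.2° or θ = 57.8°.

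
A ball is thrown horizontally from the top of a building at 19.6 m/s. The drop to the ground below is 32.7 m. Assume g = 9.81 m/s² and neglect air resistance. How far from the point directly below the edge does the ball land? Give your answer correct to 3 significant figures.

Initial vertical velocity is zero, so the fall time comes from h = ½ g t²: t = √(2 × 32.7 / 9.81) = 2.582 s.
Horizontal motion is uniform at 19.6 m/s, so x = 19.6 × 2.582 = 50.6 m.

50.6 m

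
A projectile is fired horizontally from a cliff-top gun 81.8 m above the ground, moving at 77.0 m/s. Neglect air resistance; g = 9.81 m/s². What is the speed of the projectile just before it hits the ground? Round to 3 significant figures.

86.8 m/s

Fall time: t = √(2 × 81.8 / 9.81) = 4.084 s.
At impact: v_x = 77.0 m/s (unchanged), v_y = g t = 9.81 × 4.084 = 40.06 m/s.
Speed = √(v_x² + v_y²) = √(5929 + 1605) = 86.8 m/s.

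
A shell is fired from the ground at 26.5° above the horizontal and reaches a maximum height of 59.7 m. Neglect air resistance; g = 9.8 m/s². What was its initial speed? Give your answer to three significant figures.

At maximum height v_y = 0, so (v₀ sin θ)² = 2 g H.
v₀ sin 26.5° = √(2 × 9.8 × 59.7) = 34.21 m/s.
v₀ = 34.21 / sin 26.5° = 34.21 / 0.4462 = 76.7 m/s.

76.7 m/s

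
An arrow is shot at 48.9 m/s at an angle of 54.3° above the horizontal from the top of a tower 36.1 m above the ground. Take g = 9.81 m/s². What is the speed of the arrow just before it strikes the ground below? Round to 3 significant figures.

v_x = 48.9 cos 54.3° = 28.54 m/s is unchanged throughout.
For the vertical component, v_y² = v_y0² + 2 g h = (39.71)² + 2×9.81×36.1 = 2285, so |v_y| = 47.80 m/s.
Impact speed = √(v_x² + v_y²) = √(814.5 + 2285) = 55.7 m/s.

55.7 m/s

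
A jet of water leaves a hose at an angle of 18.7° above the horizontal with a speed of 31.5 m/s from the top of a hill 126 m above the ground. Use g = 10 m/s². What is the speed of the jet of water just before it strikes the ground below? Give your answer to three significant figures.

v_x = 31.5 cos 18.7° = 29.84 m/s is unchanged throughout.
For the vertical component, v_y² = v_y0² + 2 g h = (10.10)² + 2×10×126 = 2622, so |v_y| = 51.21 m/s.
Impact speed = √(v_x² + v_y²) = √(890.4 + 2622) = 59.3 m/s.

59.3 m/s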